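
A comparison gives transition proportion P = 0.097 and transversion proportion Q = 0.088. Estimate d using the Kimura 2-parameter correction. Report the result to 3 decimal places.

0.214

Under the Kimura two-parameter model, d = −½ ln(1 − 2P − Q) − ¼ ln(1 − 2Q).
1 − 2P − Q = 0.718, giving −½ ln(0.718) = 0.165643.
1 − 2Q = 0.824, giving −¼ ln(0.824) = 0.048396.
d = 0.165643 + 0.048396 = 0.214039.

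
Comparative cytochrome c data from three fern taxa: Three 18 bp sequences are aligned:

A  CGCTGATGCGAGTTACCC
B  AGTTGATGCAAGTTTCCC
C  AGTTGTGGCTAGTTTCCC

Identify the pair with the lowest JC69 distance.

B and C

A–B: 4/18 differ, p = 0.222, d = 0.264.
A–C: 6/18 differ, p = 0.333, d = 0.441.
B–C: 3/18 differ, p = 0.167, d = 0.188.
The smallest distance is between B and C.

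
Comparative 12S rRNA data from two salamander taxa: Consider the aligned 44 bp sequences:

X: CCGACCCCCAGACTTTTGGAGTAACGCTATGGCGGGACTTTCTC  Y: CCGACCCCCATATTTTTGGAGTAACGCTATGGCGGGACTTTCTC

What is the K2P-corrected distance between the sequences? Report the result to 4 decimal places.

0.0469

Of 44 sites, 1 differences are transitions and 1 are transversions, so P = 1/44 ≈ 0.022727 and Q = 1/44 ≈ 0.022727.
Under the Kimura two-parameter model, d = −½ ln(1 − 2P − Q) − ¼ ln(1 − 2Q).
1 − 2P − Q = 0.931819, giving −½ ln(0.931819) = 0.035308.
1 − 2Q = 0.954546, giving −¼ ln(0.954546) = 0.011630.
d = 0.035308 + 0.011630 = 0.046938.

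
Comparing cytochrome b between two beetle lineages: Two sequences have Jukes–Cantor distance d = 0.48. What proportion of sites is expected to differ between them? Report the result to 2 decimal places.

0.35

p = (3/4)(1 − e^(−4d/3)) = 0.75 × (1 − e^(-0.64)) = 0.75 × (1 − 0.527292) = 0.354531.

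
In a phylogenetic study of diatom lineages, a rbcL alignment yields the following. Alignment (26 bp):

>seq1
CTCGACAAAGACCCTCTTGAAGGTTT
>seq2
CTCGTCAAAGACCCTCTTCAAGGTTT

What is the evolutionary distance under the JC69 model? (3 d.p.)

0.081

The sequences differ at 2 of 26 sites (5, 19), so p = 2/26 ≈ 0.076923.
d = −(3/4) ln(1 − 4p/3) = −0.75 ln(1 − 0.102564) = −0.75 ln(0.897436)
  = −0.75 × (-0.108213) = 0.081160 substitutions/site.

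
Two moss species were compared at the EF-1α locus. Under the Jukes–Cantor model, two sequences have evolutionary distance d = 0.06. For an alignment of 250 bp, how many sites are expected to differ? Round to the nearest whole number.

14

Invert JC69: p = (3/4)(1 − e^(−4d/3)) = 0.75 × (1 − e^(-0.08)) = 0.75 × (1 − 0.923116) = 0.057663.
Expected differing sites = pL ≈ 0.057663 × 250 = 14.41575 ≈ 14.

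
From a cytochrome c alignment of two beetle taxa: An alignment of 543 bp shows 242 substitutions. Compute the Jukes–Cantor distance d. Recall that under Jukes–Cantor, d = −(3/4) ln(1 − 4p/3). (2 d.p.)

p = 242/543 ≈ 0.445672.
d = −(3/4) ln(1 − 4p/3) = −0.75 ln(1 − 0.594229) = −0.75 ln(0.405771)
  = −0.75 × (-0.901966) = 0.676475 substitutions/site.

0.68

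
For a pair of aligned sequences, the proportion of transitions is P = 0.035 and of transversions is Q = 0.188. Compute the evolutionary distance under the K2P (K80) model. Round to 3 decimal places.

Under the Kimura two-parameter model, d = −½ ln(1 − 2P − Q) − ¼ ln(1 − 2Q).
1 − 2P − Q = 0.742, giving −½ ln(0.742) = 0.149203.
1 − 2Q = 0.624, giving −¼ ln(0.624) = 0.117901.
d = 0.149203 + 0.117901 = 0.267104.

0.267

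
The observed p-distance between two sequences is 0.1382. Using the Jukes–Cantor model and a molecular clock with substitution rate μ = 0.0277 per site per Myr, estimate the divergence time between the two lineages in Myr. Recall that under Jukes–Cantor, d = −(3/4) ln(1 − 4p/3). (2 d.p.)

2.76

d = −(3/4) ln(1 − 4p/3) = −0.75 ln(1 − 0.184267) = −0.75 ln(0.815733)
  = −0.75 × (-0.203668) = 0.152751 substitutions/site.
Under a molecular clock d = 2μt, so t = d/(2μ) = 0.152751 / (2 × 0.0277) = 2.76 Myr.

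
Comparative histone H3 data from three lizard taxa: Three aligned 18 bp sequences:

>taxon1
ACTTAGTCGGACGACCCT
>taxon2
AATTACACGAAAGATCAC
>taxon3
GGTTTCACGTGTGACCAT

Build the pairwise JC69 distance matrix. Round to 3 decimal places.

d(taxon1,taxon2) = 0.673, d(taxon1,taxon3) = 0.824, d(taxon2,taxon3) = 0.673

taxon1–taxon2: 8/18 sites differ → p ≈ 0.444444, d = −0.75 ln(1 − 0.592592) = 0.673455 ≈ 0.673.
taxon1–taxon3: 9/18 sites differ → p = 0.5, d = −0.75 ln(1 − 0.666667) = 0.823960 ≈ 0.824.
taxon2–taxon3: 8/18 sites differ → p ≈ 0.444444, d = −0.75 ln(1 − 0.592592) = 0.673455 ≈ 0.673.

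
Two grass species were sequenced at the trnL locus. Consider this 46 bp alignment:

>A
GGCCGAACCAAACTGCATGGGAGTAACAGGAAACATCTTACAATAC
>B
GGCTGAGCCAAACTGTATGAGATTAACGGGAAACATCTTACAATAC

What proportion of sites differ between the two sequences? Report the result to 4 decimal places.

The sequences differ at 6 of 46 positions (sites 4, 7, 16, 20, 23, 28).
p = 6/46 = 0.130434… ≈ 0.1304 (to 4 d.p.).

0.1304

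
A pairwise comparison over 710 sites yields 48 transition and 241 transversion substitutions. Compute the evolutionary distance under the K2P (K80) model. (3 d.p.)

P = 48/710 ≈ 0.067606 and Q = 241/710 ≈ 0.339437.
Under the Kimura two-parameter model, d = −½ ln(1 − 2P − Q) − ¼ ln(1 − 2Q).
1 − 2P − Q = 0.525351, giving −½ ln(0.525351) = 0.321844.
1 − 2Q = 0.321126, giving −¼ ln(0.321126) = 0.283980.
d = 0.321844 + 0.283980 = 0.605824.

0.606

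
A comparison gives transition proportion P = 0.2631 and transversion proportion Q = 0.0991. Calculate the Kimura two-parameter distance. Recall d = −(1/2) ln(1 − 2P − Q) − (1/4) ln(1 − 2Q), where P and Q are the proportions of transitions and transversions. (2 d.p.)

0.55

Under the Kimura two-parameter model, d = −½ ln(1 − 2P − Q) − ¼ ln(1 − 2Q).
1 − 2P − Q = 0.3747, giving −½ ln(0.3747) = 0.490815.
1 − 2Q = 0.8018, giving −¼ ln(0.8018) = 0.055224.
d = 0.490815 + 0.055224 = 0.546039.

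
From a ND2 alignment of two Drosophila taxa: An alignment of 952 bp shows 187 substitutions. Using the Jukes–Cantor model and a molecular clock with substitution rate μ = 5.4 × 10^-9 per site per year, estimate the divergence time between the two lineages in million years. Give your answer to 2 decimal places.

p = 187/952 ≈ 0.196429.
d = −(3/4) ln(1 − 4p/3) = −0.75 ln(1 − 0.261905) = −0.75 ln(0.738095)
  = −0.75 × (-0.303683) = 0.227762 substitutions/site.
Under a molecular clock d = 2μt, so t = d/(2μ) = 0.227762 / (2 × 5.4 × 10^-9) = 21.09 million years.

21.09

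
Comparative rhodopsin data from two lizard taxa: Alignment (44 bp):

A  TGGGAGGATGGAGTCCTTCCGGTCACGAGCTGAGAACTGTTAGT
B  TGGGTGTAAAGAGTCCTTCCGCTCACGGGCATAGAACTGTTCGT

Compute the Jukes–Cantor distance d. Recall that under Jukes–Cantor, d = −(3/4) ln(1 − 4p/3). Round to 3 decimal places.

0.239

The sequences differ at 9 of 44 sites (5, 7, 9, 10, 22, 28, 31, 32, 42), so p = 9/44 ≈ 0.204545.
d = −(3/4) ln(1 − 4p/3) = −0.75 ln(1 − 0.272727) = −0.75 ln(0.727273)
  = −0.75 × (-0.318453) = 0.238840 substitutions/site.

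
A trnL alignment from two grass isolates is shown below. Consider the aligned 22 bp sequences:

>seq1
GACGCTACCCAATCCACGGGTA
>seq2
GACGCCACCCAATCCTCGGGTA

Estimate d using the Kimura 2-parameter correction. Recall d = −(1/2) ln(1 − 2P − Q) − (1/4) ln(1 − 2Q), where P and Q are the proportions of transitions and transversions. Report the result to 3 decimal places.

Of 22 sites, 1 differences are transitions and 1 are transversions, so P = 1/22 ≈ 0.045455 and Q = 1/22 ≈ 0.045455.
Under the Kimura two-parameter model, d = −½ ln(1 − 2P − Q) − ¼ ln(1 − 2Q).
1 − 2P − Q = 0.863635, giving −½ ln(0.863635) = 0.073303.
1 − 2Q = 0.90909, giving −¼ ln(0.90909) = 0.023828.
d = 0.073303 + 0.023828 = 0.097131.

0.097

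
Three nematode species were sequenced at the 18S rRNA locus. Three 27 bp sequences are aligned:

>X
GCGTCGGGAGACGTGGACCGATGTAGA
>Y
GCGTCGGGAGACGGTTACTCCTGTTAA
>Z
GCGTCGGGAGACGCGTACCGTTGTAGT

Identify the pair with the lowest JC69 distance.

X–Y: 8/27 differ, p = 0.296, d = 0.377.
X–Z: 4/27 differ, p = 0.148, d = 0.165.
Y–Z: 8/27 differ, p = 0.296, d = 0.377.
The smallest distance is between X and Z.

X and Z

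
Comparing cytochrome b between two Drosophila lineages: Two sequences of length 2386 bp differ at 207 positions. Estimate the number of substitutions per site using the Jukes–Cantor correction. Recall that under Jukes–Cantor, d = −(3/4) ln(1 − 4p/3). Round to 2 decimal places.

0.09

p = 207/2386 ≈ 0.086756.
d = −(3/4) ln(1 − 4p/3) = −0.75 ln(1 − 0.115675) = −0.75 ln(0.884325)
  = −0.75 × (-0.122931) = 0.092198 substitutions/site.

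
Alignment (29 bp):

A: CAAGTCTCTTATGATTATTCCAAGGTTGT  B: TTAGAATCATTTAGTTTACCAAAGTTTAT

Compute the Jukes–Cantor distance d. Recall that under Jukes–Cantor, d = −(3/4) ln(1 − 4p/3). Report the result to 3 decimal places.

The sequences differ at 14 of 29 sites, so p = 14/29 ≈ 0.482759.
d = −(3/4) ln(1 − 4p/3) = −0.75 ln(1 − 0.643679) = −0.75 ln(0.356321)
  = −0.75 × (-1.031923) = 0.773942 substitutions/site.

0.774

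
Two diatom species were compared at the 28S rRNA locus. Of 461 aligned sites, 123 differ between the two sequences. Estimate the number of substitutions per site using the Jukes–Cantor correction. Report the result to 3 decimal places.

0.330

p = 123/461 ≈ 0.266811.
d = −(3/4) ln(1 − 4p/3) = −0.75 ln(1 − 0.355748) = −0.75 ln(0.644252)
  = −0.75 × (-0.439665) = 0.329749 substitutions/site.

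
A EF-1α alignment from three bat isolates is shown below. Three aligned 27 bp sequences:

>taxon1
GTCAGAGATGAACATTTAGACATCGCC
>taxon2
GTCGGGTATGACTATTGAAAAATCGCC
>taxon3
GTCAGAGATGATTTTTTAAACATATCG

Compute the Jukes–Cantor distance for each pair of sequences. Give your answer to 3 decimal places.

d(taxon1,taxon2) = 0.377, d(taxon1,taxon3) = 0.318, d(taxon2,taxon3) = 0.511

taxon1–taxon2: 8/27 sites differ → p ≈ 0.296296, d = −0.75 ln(1 − 0.395061) = 0.376971 ≈ 0.377.
taxon1–taxon3: 7/27 sites differ → p ≈ 0.259259, d = −0.75 ln(1 − 0.345679) = 0.318118 ≈ 0.318.
taxon2–taxon3: 10/27 sites differ → p ≈ 0.37037, d = −0.75 ln(1 − 0.493827) = 0.510658 ≈ 0.511.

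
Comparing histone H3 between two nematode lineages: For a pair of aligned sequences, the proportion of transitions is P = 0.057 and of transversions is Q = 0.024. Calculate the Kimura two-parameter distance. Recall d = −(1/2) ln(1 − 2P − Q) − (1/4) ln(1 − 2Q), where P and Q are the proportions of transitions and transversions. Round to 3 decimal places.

0.087

Under the Kimura two-parameter model, d = −½ ln(1 − 2P − Q) − ¼ ln(1 − 2Q).
1 − 2P − Q = 0.862, giving −½ ln(0.862) = 0.074250.
1 − 2Q = 0.952, giving −¼ ln(0.952) = 0.012298.
d = 0.074250 + 0.012298 = 0.086548.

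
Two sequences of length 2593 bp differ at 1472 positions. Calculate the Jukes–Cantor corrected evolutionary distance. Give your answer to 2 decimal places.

p = 1472/2593 ≈ 0.567682.
d = −(3/4) ln(1 − 4p/3) = −0.75 ln(1 − 0.756909) = −0.75 ln(0.243091)
  = −0.75 × (-1.414319) = 1.060739 substitutions/site.

1.06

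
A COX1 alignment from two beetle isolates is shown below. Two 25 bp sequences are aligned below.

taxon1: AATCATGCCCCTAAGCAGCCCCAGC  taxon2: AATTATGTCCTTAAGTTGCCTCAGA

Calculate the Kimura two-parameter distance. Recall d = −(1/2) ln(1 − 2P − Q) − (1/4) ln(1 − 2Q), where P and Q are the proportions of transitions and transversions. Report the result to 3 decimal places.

0.371

Of 25 sites, 5 differences are transitions and 2 are transversions, so P = 5/25 = 0.2 and Q = 2/25 = 0.08.
Under the Kimura two-parameter model, d = −½ ln(1 − 2P − Q) − ¼ ln(1 − 2Q).
1 − 2P − Q = 0.52, giving −½ ln(0.52) = 0.326963.
1 − 2Q = 0.84, giving −¼ ln(0.84) = 0.043588.
d = 0.326963 + 0.043588 = 0.370551.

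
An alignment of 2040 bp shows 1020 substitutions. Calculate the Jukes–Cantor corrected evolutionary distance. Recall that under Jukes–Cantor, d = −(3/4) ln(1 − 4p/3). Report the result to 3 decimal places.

0.824

p = 1020/2040 = 0.5.
d = −(3/4) ln(1 − 4p/3) = −0.75 ln(1 − 0.666667) = −0.75 ln(0.333333)
  = −0.75 × (-1.098613) = 0.823960 substitutions/site.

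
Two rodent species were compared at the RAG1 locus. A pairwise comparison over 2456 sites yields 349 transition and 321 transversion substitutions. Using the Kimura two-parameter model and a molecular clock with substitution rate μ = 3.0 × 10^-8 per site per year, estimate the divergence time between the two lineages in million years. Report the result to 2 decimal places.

5.73

P = 349/2456 ≈ 0.142101 and Q = 321/2456 ≈ 0.1307.
Under the Kimura two-parameter model, d = −½ ln(1 − 2P − Q) − ¼ ln(1 − 2Q).
1 − 2P − Q = 0.585098, giving −½ ln(0.585098) = 0.267988.
1 − 2Q = 0.7386, giving −¼ ln(0.7386) = 0.075750.
d = 0.267988 + 0.075750 = 0.343738.
Under a molecular clock d = 2μt, so t = d/(2μ) = 0.343738 / (2 × 3.0 × 10^-8) = 5.73 million years.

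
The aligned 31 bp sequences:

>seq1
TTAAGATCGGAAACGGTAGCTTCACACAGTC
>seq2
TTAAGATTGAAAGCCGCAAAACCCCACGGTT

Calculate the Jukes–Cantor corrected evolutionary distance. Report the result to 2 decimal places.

The sequences differ at 12 of 31 sites, so p = 12/31 ≈ 0.387097.
d = −(3/4) ln(1 − 4p/3) = −0.75 ln(1 − 0.516129) = −0.75 ln(0.483871)
  = −0.75 × (-0.725937) = 0.544453 substitutions/site.

0.54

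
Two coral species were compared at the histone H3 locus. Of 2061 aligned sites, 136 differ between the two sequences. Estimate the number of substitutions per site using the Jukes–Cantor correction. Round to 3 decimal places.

0.069

p = 136/2061 ≈ 0.065987.
d = −(3/4) ln(1 − 4p/3) = −0.75 ln(1 − 0.087983) = −0.75 ln(0.912017)
  = −0.75 × (-0.092097) = 0.069073 substitutions/site.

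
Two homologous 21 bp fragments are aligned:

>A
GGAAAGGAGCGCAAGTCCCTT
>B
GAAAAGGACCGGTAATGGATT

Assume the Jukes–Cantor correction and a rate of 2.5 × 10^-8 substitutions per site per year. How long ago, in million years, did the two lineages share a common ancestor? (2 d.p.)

10.64

The sequences differ at 8 of 21 sites (2, 9, 12, 13, 15, 17, 18, 19), so p = 8/21 ≈ 0.380952.
d = −(3/4) ln(1 − 4p/3) = −0.75 ln(1 − 0.507936) = −0.75 ln(0.492064)
  = −0.75 × (-0.709146) = 0.531860 substitutions/site.
Under a molecular clock d = 2μt, so t = d/(2μ) = 0.531860 / (2 × 2.5 × 10^-8) = 10.64 million years.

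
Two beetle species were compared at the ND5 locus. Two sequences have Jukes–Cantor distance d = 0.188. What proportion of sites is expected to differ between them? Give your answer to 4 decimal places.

0.1663

p = (3/4)(1 − e^(−4d/3)) = 0.75 × (1 − e^(-0.250667)) = 0.75 × (1 − 0.778281) = 0.166289.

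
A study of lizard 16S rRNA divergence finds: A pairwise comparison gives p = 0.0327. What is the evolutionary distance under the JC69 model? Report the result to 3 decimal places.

d = −(3/4) ln(1 − 4p/3) = −0.75 ln(1 − 0.0436) = −0.75 ln(0.9564)
  = −0.75 × (-0.044579) = 0.033434 substitutions/site.

0.033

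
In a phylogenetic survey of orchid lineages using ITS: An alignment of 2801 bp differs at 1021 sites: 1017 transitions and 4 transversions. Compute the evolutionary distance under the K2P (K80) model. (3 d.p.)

P = 1017/2801 ≈ 0.363085 and Q = 4/2801 ≈ 0.001428.
Under the Kimura two-parameter model, d = −½ ln(1 − 2P − Q) − ¼ ln(1 − 2Q).
1 − 2P − Q = 0.272402, giving −½ ln(0.272402) = 0.650238.
1 − 2Q = 0.997144, giving −¼ ln(0.997144) = 0.000715.
d = 0.650238 + 0.000715 = 0.650953.

0.651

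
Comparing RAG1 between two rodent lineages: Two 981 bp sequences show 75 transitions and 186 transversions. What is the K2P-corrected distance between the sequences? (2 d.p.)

P = 75/981 ≈ 0.076453 and Q = 186/981 ≈ 0.189602.
Under the Kimura two-parameter model, d = −½ ln(1 − 2P − Q) − ¼ ln(1 − 2Q).
1 − 2P − Q = 0.657492, giving −½ ln(0.657492) = 0.209661.
1 − 2Q = 0.620796, giving −¼ ln(0.620796) = 0.119188.
d = 0.209661 + 0.119188 = 0.328849.

0.33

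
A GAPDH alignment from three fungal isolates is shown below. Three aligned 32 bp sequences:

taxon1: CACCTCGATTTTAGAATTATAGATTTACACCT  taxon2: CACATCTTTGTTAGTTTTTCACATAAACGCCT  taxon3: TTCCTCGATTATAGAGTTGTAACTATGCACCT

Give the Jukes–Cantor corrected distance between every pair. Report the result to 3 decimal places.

d(taxon1,taxon2) = 0.520, d(taxon1,taxon3) = 0.353, d(taxon2,taxon3) = 0.824

taxon1–taxon2: 12/32 sites differ → p = 0.375, d = −0.75 ln(1 − 0.5) = 0.519860 ≈ 0.520.
taxon1–taxon3: 9/32 sites differ → p = 0.28125, d = −0.75 ln(1 − 0.375) = 0.352503 ≈ 0.353.
taxon2–taxon3: 16/32 sites differ → p = 0.5, d = −0.75 ln(1 − 0.666667) = 0.823960 ≈ 0.824.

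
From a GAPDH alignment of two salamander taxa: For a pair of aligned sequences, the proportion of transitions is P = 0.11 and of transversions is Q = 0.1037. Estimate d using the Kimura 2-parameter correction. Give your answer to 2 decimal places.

0.25

Under the Kimura two-parameter model, d = −½ ln(1 − 2P − Q) − ¼ ln(1 − 2Q).
1 − 2P − Q = 0.6763, giving −½ ln(0.6763) = 0.195559.
1 − 2Q = 0.7926, giving −¼ ln(0.7926) = 0.058109.
d = 0.195559 + 0.058109 = 0.253668.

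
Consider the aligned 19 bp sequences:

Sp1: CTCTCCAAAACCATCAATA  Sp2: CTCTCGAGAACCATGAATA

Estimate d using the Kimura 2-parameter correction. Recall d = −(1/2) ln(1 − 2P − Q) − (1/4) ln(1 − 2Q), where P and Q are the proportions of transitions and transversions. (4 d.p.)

Of 19 sites, 1 differences are transitions and 2 are transversions, so P = 1/19 ≈ 0.052632 and Q = 2/19 ≈ 0.105263.
Under the Kimura two-parameter model, d = −½ ln(1 − 2P − Q) − ¼ ln(1 − 2Q).
1 − 2P − Q = 0.789473, giving −½ ln(0.789473) = 0.118195.
1 − 2Q = 0.789474, giving −¼ ln(0.789474) = 0.059097.
d = 0.118195 + 0.059097 = 0.177292.

0.1773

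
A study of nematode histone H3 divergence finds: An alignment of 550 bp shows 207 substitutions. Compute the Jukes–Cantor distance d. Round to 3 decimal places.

p = 207/550 ≈ 0.376364.
d = −(3/4) ln(1 − 4p/3) = −0.75 ln(1 − 0.501819) = −0.75 ln(0.498181)
  = −0.75 × (-0.696792) = 0.522594 substitutions/site.

0.523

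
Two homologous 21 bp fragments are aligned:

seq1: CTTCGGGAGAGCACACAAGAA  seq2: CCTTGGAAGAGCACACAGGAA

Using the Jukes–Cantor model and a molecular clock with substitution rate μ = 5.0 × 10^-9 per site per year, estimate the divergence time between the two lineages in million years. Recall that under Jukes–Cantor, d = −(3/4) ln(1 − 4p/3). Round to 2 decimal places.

21.97

The sequences differ at 4 of 21 sites (2, 4, 7, 18), so p = 4/21 ≈ 0.190476.
d = −(3/4) ln(1 − 4p/3) = −0.75 ln(1 − 0.253968) = −0.75 ln(0.746032)
  = −0.75 × (-0.292987) = 0.219740 substitutions/site.
Under a molecular clock d = 2μt, so t = d/(2μ) = 0.219740 / (2 × 5.0 × 10^-9) = 21.97 million years.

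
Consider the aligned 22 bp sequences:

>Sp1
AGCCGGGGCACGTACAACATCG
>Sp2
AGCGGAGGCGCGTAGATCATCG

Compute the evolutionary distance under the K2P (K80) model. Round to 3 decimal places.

Of 22 sites, 2 differences are transitions and 3 are transversions, so P = 2/22 ≈ 0.090909 and Q = 3/22 ≈ 0.136364.
Under the Kimura two-parameter model, d = −½ ln(1 − 2P − Q) − ¼ ln(1 − 2Q).
1 − 2P − Q = 0.681818, giving −½ ln(0.681818) = 0.191496.
1 − 2Q = 0.727272, giving −¼ ln(0.727272) = 0.079614.
d = 0.191496 + 0.079614 = 0.271110.

0.271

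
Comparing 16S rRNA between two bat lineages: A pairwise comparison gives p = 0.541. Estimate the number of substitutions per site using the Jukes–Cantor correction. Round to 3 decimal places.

0.958

d = −(3/4) ln(1 − 4p/3) = −0.75 ln(1 − 0.721333) = −0.75 ln(0.278667)
  = −0.75 × (-1.277738) = 0.958304 substitutions/site.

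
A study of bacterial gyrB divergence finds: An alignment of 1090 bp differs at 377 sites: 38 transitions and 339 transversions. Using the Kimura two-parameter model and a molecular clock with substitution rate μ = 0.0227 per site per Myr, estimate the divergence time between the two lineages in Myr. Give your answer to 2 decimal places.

P = 38/1090 ≈ 0.034862 and Q = 339/1090 ≈ 0.311009.
Under the Kimura two-parameter model, d = −½ ln(1 − 2P − Q) − ¼ ln(1 − 2Q).
1 − 2P − Q = 0.619267, giving −½ ln(0.619267) = 0.239609.
1 − 2Q = 0.377982, giving −¼ ln(0.377982) = 0.243227.
d = 0.239609 + 0.243227 = 0.482836.
Under a molecular clock d = 2μt, so t = d/(2μ) = 0.482836 / (2 × 0.0227) = 10.64 Myr.

10.64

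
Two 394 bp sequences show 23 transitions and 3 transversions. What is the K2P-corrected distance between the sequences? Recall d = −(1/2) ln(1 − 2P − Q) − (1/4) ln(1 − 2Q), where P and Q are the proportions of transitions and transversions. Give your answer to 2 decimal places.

0.07

P = 23/394 ≈ 0.058376 and Q = 3/394 ≈ 0.007614.
Under the Kimura two-parameter model, d = −½ ln(1 − 2P − Q) − ¼ ln(1 − 2Q).
1 − 2P − Q = 0.875634, giving −½ ln(0.875634) = 0.066404.
1 − 2Q = 0.984772, giving −¼ ln(0.984772) = 0.003836.
d = 0.066404 + 0.003836 = 0.070240.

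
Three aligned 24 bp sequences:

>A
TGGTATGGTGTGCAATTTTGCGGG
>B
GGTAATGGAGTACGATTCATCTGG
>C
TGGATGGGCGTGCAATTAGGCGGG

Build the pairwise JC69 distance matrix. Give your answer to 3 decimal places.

A–B: 10/24 sites differ → p ≈ 0.416667, d = −0.75 ln(1 − 0.555556) = 0.608198 ≈ 0.608.
A–C: 6/24 sites differ → p = 0.25, d = −0.75 ln(1 − 0.333333) = 0.304098 ≈ 0.304.
B–C: 11/24 sites differ → p ≈ 0.458333, d = −0.75 ln(1 − 0.611111) = 0.708346 ≈ 0.708.

d(A,B) = 0.608, d(A,C) = 0.304, d(B,C) = 0.708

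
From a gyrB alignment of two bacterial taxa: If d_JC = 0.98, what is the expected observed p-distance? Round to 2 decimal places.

0.55

p = (3/4)(1 − e^(−4d/3)) = 0.75 × (1 − e^(-1.306667)) = 0.75 × (1 − 0.270721) = 0.546959.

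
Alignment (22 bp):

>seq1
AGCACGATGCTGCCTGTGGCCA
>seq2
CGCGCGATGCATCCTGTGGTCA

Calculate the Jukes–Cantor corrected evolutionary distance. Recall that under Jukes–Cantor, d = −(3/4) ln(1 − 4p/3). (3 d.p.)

0.271

The sequences differ at 5 of 22 sites (1, 4, 11, 12, 20), so p = 5/22 ≈ 0.227273.
d = −(3/4) ln(1 − 4p/3) = −0.75 ln(1 − 0.303031) = −0.75 ln(0.696969)
  = −0.75 × (-0.361014) = 0.270761 substitutions/site.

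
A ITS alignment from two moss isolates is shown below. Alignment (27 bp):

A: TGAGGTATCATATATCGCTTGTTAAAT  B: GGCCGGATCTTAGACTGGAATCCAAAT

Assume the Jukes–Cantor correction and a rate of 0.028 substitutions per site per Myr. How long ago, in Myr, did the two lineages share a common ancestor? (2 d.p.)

15.74

The sequences differ at 14 of 27 sites, so p = 14/27 ≈ 0.518519.
d = −(3/4) ln(1 − 4p/3) = −0.75 ln(1 − 0.691359) = −0.75 ln(0.308641)
  = −0.75 × (-1.175576) = 0.881682 substitutions/site.
Under a molecular clock d = 2μt, so t = d/(2μ) = 0.881682 / (2 × 0.028) = 15.74 Myr.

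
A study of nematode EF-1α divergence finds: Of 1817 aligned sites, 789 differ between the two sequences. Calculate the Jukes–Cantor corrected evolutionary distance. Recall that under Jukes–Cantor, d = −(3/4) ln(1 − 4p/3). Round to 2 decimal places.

p = 789/1817 ≈ 0.434232.
d = −(3/4) ln(1 − 4p/3) = −0.75 ln(1 − 0.578976) = −0.75 ln(0.421024)
  = −0.75 × (-0.865065) = 0.648799 substitutions/site.

0.65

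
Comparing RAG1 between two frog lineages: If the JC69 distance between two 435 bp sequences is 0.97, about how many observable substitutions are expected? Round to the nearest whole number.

237

Invert JC69: p = (3/4)(1 − e^(−4d/3)) = 0.75 × (1 − e^(-1.293333)) = 0.75 × (1 − 0.274355) = 0.544234.
Expected differing sites = pL ≈ 0.544234 × 435 = 236.74179 ≈ 237.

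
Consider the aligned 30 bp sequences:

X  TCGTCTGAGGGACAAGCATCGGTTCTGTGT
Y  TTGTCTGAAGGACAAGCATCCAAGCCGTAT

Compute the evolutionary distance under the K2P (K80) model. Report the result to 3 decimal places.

Of 30 sites, 5 differences are transitions and 3 are transversions, so P = 5/30 ≈ 0.166667 and Q = 3/30 = 0.1.
Under the Kimura two-parameter model, d = −½ ln(1 − 2P − Q) − ¼ ln(1 − 2Q).
1 − 2P − Q = 0.566666, giving −½ ln(0.566666) = 0.283993.
1 − 2Q = 0.8, giving −¼ ln(0.8) = 0.055786.
d = 0.283993 + 0.055786 = 0.339779.

0.340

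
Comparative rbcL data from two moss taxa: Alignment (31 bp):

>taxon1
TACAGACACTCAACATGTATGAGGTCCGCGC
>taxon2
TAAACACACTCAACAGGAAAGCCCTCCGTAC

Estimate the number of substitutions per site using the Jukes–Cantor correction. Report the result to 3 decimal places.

0.422

The sequences differ at 10 of 31 sites (3, 5, 16, 18, 20, 22, 23, 24, 29, 30), so p = 10/31 ≈ 0.322581.
d = −(3/4) ln(1 − 4p/3) = −0.75 ln(1 − 0.430108) = −0.75 ln(0.569892)
  = −0.75 × (-0.562308) = 0.421731 substitutions/site.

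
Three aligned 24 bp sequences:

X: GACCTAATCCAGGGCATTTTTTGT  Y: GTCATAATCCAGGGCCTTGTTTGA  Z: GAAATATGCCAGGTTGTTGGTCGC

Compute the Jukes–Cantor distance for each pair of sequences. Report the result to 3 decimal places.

X–Y: 5/24 sites differ → p ≈ 0.208333, d = −0.75 ln(1 − 0.277777) = 0.244066 ≈ 0.244.
X–Z: 11/24 sites differ → p ≈ 0.458333, d = −0.75 ln(1 − 0.611111) = 0.708346 ≈ 0.708.
Y–Z: 10/24 sites differ → p ≈ 0.416667, d = −0.75 ln(1 − 0.555556) = 0.608198 ≈ 0.608.

d(X,Y) = 0.244, d(X,Z) = 0.708, d(Y,Z) = 0.608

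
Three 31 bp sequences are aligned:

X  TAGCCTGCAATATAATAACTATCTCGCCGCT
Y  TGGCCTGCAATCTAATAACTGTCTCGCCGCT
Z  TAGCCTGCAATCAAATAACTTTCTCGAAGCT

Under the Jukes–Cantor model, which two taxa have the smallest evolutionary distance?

X and Y

X–Y: 3/31 differ, p = 0.097, d = 0.104.
X–Z: 5/31 differ, p = 0.161, d = 0.182.
Y–Z: 5/31 differ, p = 0.161, d = 0.182.
The smallest distance is between X and Y.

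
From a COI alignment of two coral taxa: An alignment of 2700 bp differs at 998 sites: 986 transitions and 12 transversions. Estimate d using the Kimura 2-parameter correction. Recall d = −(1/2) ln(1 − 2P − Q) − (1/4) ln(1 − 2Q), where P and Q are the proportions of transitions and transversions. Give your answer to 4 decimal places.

P = 986/2700 ≈ 0.365185 and Q = 12/2700 ≈ 0.004444.
Under the Kimura two-parameter model, d = −½ ln(1 − 2P − Q) − ¼ ln(1 − 2Q).
1 − 2P − Q = 0.265186, giving −½ ln(0.265186) = 0.663662.
1 − 2Q = 0.991112, giving −¼ ln(0.991112) = 0.002232.
d = 0.663662 + 0.002232 = 0.665894.

0.6659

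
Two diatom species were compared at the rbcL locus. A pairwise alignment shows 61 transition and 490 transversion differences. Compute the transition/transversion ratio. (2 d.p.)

R = 61/490 = 0.124489… ≈ 0.12 (to 2 d.p.).

0.12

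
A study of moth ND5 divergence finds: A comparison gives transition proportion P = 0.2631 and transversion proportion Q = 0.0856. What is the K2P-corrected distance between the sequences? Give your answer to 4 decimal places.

Under the Kimura two-parameter model, d = −½ ln(1 − 2P − Q) − ¼ ln(1 − 2Q).
1 − 2P − Q = 0.3882, giving −½ ln(0.3882) = 0.473117.
1 − 2Q = 0.8288, giving −¼ ln(0.8288) = 0.046944.
d = 0.473117 + 0.046944 = 0.520061.

0.5201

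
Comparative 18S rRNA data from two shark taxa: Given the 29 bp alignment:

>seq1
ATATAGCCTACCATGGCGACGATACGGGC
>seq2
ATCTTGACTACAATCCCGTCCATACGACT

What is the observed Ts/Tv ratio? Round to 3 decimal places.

0.222

Transitions are A↔G and C↔T; transversions are all other mismatches.
Transitions: 2. Transversions: 9.
R = 2/9 = 0.222222… ≈ 0.222 (to 3 d.p.).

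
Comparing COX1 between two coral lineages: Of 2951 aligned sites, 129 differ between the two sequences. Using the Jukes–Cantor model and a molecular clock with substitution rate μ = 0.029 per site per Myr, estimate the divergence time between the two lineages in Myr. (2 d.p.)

0.78

p = 129/2951 ≈ 0.043714.
d = −(3/4) ln(1 − 4p/3) = −0.75 ln(1 − 0.058285) = −0.75 ln(0.941715)
  = −0.75 × (-0.060053) = 0.045040 substitutions/site.
Under a molecular clock d = 2μt, so t = d/(2μ) = 0.045040 / (2 × 0.029) = 0.78 Myr.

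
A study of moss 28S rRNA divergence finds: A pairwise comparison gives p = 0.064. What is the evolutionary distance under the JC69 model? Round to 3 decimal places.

d = −(3/4) ln(1 − 4p/3) = −0.75 ln(1 − 0.085333) = −0.75 ln(0.914667)
  = −0.75 × (-0.089195) = 0.066896 substitutions/site.

0.067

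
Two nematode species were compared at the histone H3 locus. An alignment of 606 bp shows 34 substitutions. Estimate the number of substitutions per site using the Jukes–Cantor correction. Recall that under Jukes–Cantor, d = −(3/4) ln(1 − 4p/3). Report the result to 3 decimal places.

p = 34/606 ≈ 0.056106.
d = −(3/4) ln(1 − 4p/3) = −0.75 ln(1 − 0.074808) = −0.75 ln(0.925192)
  = −0.75 × (-0.077754) = 0.058316 substitutions/site.

0.058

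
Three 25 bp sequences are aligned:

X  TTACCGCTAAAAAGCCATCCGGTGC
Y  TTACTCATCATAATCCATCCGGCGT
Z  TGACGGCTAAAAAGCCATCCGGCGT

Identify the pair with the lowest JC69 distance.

X–Y: 8/25 differ, p = 0.320, d = 0.417.
X–Z: 4/25 differ, p = 0.160, d = 0.180.
Y–Z: 7/25 differ, p = 0.280, d = 0.351.
The smallest distance is between X and Z.

X and Z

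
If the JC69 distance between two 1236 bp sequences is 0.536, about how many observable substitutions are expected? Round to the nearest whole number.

Invert JC69: p = (3/4)(1 − e^(−4d/3)) = 0.75 × (1 − e^(-0.714667)) = 0.75 × (1 − 0.489355) = 0.382984.
Expected differing sites = pL ≈ 0.382984 × 1236 = 473.368224 ≈ 473.

473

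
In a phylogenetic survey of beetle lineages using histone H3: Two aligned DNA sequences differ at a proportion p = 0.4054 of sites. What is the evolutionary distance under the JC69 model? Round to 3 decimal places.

d = −(3/4) ln(1 − 4p/3) = −0.75 ln(1 − 0.540533) = −0.75 ln(0.459467)
  = −0.75 × (-0.777688) = 0.583266 substitutions/site.

0.583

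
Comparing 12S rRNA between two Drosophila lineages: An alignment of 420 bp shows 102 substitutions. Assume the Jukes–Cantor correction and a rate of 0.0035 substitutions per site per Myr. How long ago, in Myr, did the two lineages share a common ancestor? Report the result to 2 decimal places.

41.92

p = 102/420 ≈ 0.242857.
d = −(3/4) ln(1 − 4p/3) = −0.75 ln(1 − 0.323809) = −0.75 ln(0.676191)
  = −0.75 × (-0.391280) = 0.293460 substitutions/site.
Under a molecular clock d = 2μt, so t = d/(2μ) = 0.293460 / (2 × 0.0035) = 41.92 Myr.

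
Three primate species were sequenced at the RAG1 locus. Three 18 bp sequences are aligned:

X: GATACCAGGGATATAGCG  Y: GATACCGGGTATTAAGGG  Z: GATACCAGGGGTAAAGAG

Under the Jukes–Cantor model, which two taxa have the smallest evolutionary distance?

X and Z

X–Y: 5/18 differ, p = 0.278, d = 0.347.
X–Z: 3/18 differ, p = 0.167, d = 0.188.
Y–Z: 5/18 differ, p = 0.278, d = 0.347.
The smallest distance is between X and Z.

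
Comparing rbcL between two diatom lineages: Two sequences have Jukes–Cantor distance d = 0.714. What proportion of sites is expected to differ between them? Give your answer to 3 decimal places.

p = (3/4)(1 − e^(−4d/3)) = 0.75 × (1 − e^(-0.952)) = 0.75 × (1 − 0.385968) = 0.460524.

0.461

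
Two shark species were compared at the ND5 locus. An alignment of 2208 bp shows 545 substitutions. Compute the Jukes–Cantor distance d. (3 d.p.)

p = 545/2208 ≈ 0.24683.
d = −(3/4) ln(1 − 4p/3) = −0.75 ln(1 − 0.329107) = −0.75 ln(0.670893)
  = −0.75 × (-0.399146) = 0.299360 substitutions/site.

0.299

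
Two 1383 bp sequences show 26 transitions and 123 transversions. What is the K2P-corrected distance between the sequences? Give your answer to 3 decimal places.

0.117

P = 26/1383 ≈ 0.0188 and Q = 123/1383 ≈ 0.088937.
Under the Kimura two-parameter model, d = −½ ln(1 − 2P − Q) − ¼ ln(1 − 2Q).
1 − 2P − Q = 0.873463, giving −½ ln(0.873463) = 0.067645.
1 − 2Q = 0.822126, giving −¼ ln(0.822126) = 0.048965.
d = 0.067645 + 0.048965 = 0.116610.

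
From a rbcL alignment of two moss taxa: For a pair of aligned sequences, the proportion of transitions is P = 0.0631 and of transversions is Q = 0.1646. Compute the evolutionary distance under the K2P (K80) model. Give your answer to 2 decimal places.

Under the Kimura two-parameter model, d = −½ ln(1 − 2P − Q) − ¼ ln(1 − 2Q).
1 − 2P − Q = 0.7092, giving −½ ln(0.7092) = 0.171809.
1 − 2Q = 0.6708, giving −¼ ln(0.6708) = 0.099821.
d = 0.171809 + 0.099821 = 0.271630.

0.27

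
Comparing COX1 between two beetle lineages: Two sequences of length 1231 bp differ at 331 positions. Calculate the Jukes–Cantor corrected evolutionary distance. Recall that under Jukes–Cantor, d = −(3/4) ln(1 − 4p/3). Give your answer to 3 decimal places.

0.333

p = 331/1231 ≈ 0.268887.
d = −(3/4) ln(1 − 4p/3) = −0.75 ln(1 − 0.358516) = −0.75 ln(0.641484)
  = −0.75 × (-0.443971) = 0.332978 substitutions/site.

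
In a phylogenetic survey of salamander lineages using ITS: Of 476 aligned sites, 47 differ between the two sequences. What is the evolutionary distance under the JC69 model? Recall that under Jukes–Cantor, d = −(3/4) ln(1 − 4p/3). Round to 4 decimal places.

p = 47/476 ≈ 0.098739.
d = −(3/4) ln(1 − 4p/3) = −0.75 ln(1 − 0.131652) = −0.75 ln(0.868348)
  = −0.75 × (-0.141163) = 0.105872 substitutions/site.

0.1059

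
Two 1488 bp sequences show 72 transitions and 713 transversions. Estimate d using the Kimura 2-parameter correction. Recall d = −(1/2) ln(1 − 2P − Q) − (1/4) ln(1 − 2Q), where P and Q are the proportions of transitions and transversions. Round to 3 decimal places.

P = 72/1488 ≈ 0.048387 and Q = 713/1488 ≈ 0.479167.
Under the Kimura two-parameter model, d = −½ ln(1 − 2P − Q) − ¼ ln(1 − 2Q).
1 − 2P − Q = 0.424059, giving −½ ln(0.424059) = 0.428941.
1 − 2Q = 0.041666, giving −¼ ln(0.041666) = 0.794517.
d = 0.428941 + 0.794517 = 1.223458.

1.223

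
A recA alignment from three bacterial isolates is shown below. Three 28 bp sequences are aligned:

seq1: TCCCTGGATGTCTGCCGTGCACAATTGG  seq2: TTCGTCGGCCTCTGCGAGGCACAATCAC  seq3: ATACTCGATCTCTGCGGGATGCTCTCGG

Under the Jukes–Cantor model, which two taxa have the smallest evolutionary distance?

seq1 and seq2

seq1–seq2: 12/28 differ, p = 0.429, d = 0.635.
seq1–seq3: 13/28 differ, p = 0.464, d = 0.724.
seq2–seq3: 13/28 differ, p = 0.464, d = 0.724.
The smallest distance is between seq1 and seq2.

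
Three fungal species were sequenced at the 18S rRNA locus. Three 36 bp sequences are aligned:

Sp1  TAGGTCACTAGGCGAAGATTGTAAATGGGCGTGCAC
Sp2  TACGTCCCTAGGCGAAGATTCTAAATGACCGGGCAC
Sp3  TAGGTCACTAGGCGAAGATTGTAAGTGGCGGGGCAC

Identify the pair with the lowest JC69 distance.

Sp1 and Sp3

Sp1–Sp2: 6/36 differ, p = 0.167, d = 0.188.
Sp1–Sp3: 4/36 differ, p = 0.111, d = 0.120.
Sp2–Sp3: 6/36 differ, p = 0.167, d = 0.188.
The smallest distance is between Sp1 and Sp3.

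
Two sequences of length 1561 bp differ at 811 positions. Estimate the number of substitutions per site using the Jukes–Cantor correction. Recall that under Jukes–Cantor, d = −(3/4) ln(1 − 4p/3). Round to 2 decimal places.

0.88

p = 811/1561 ≈ 0.519539.
d = −(3/4) ln(1 − 4p/3) = −0.75 ln(1 − 0.692719) = −0.75 ln(0.307281)
  = −0.75 × (-1.179993) = 0.884995 substitutions/site.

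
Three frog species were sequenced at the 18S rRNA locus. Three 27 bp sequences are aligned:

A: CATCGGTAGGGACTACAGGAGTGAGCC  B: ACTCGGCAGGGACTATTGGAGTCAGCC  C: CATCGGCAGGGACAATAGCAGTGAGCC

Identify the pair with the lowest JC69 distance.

A–B: 6/27 differ, p = 0.222, d = 0.264.
A–C: 4/27 differ, p = 0.148, d = 0.165.
B–C: 6/27 differ, p = 0.222, d = 0.264.
The smallest distance is between A and C.

A and C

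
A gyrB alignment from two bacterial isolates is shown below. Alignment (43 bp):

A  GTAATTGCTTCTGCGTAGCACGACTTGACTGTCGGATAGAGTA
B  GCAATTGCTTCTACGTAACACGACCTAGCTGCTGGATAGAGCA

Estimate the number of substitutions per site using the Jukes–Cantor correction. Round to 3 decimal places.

0.245

The sequences differ at 9 of 43 sites (2, 13, 18, 25, 27, 28, 32, 33, 42), so p = 9/43 ≈ 0.209302.
d = −(3/4) ln(1 − 4p/3) = −0.75 ln(1 − 0.279069) = −0.75 ln(0.720931)
  = −0.75 × (-0.327212) = 0.245409 substitutions/site.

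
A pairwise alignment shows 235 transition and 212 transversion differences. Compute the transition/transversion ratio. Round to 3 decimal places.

1.108

R = 235/212 = 1.108490… ≈ 1.108 (to 3 d.p.).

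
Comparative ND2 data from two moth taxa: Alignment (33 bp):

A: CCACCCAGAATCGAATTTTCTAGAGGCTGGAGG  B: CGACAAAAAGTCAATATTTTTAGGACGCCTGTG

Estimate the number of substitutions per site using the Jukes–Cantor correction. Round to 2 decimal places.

0.97

The sequences differ at 18 of 33 sites, so p = 18/33 ≈ 0.545455.
d = −(3/4) ln(1 − 4p/3) = −0.75 ln(1 − 0.727273) = −0.75 ln(0.272727)
  = −0.75 × (-1.299284) = 0.974463 substitutions/site.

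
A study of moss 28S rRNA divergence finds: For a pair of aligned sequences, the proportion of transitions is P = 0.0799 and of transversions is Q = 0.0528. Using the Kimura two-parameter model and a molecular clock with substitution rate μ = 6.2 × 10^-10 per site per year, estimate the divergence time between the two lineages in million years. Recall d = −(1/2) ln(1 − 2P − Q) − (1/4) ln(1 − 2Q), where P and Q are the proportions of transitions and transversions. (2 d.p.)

118.88

Under the Kimura two-parameter model, d = −½ ln(1 − 2P − Q) − ¼ ln(1 − 2Q).
1 − 2P − Q = 0.7874, giving −½ ln(0.7874) = 0.119509.
1 − 2Q = 0.8944, giving −¼ ln(0.8944) = 0.027901.
d = 0.119509 + 0.027901 = 0.147410.
Under a molecular clock d = 2μt, so t = d/(2μ) = 0.147410 / (2 × 6.2 × 10^-10) = 118.88 million years.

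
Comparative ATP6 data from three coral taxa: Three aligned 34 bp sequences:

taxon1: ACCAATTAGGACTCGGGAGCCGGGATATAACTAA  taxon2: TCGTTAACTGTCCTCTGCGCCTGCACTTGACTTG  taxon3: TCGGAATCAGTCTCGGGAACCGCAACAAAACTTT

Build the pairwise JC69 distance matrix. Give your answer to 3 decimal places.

d(taxon1,taxon2) = 1.301, d(taxon1,taxon3) = 0.597, d(taxon2,taxon3) = 0.824

taxon1–taxon2: 21/34 sites differ → p ≈ 0.617647, d = −0.75 ln(1 − 0.823529) = 1.300949 ≈ 1.301.
taxon1–taxon3: 14/34 sites differ → p ≈ 0.411765, d = −0.75 ln(1 − 0.54902) = 0.597249 ≈ 0.597.
taxon2–taxon3: 17/34 sites differ → p = 0.5, d = −0.75 ln(1 − 0.666667) = 0.823960 ≈ 0.824.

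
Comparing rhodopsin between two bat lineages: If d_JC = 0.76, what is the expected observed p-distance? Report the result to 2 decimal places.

p = (3/4)(1 − e^(−4d/3)) = 0.75 × (1 − e^(-1.013333)) = 0.75 × (1 − 0.363007) = 0.477745.

0.48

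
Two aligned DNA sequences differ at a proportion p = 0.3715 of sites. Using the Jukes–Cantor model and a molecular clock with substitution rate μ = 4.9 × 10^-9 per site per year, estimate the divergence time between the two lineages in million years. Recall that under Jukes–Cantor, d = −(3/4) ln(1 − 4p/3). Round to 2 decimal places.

d = −(3/4) ln(1 − 4p/3) = −0.75 ln(1 − 0.495333) = −0.75 ln(0.504667)
  = −0.75 × (-0.683856) = 0.512892 substitutions/site.
Under a molecular clock d = 2μt, so t = d/(2μ) = 0.512892 / (2 × 4.9 × 10^-9) = 52.34 million years.

52.34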